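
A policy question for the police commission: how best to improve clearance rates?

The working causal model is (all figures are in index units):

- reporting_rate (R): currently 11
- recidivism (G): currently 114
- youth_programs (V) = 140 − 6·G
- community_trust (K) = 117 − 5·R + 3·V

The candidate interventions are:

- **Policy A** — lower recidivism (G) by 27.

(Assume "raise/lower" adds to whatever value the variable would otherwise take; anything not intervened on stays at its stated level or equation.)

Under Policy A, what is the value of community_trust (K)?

-1084

Policy A (G − 27):
  R = 11
  G = 114 − 27 = 87
  V = 140 − 6·87 = -382
  K = 117 − 5·11 + 3·(-382) = -1084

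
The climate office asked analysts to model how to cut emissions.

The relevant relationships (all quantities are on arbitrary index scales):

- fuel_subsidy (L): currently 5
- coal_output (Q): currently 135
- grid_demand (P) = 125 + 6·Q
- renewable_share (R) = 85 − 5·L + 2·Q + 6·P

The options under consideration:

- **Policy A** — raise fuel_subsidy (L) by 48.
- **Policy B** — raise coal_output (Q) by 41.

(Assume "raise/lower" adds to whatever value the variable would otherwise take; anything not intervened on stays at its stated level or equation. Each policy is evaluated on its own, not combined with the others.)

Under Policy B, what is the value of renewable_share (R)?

Policy B (Q + 41):
  L = 5
  Q = 135 + 41 = 176
  P = 125 + 6·176 = 1181
  R = 85 − 5·5 + 2·176 + 6·1181 = 7498

7498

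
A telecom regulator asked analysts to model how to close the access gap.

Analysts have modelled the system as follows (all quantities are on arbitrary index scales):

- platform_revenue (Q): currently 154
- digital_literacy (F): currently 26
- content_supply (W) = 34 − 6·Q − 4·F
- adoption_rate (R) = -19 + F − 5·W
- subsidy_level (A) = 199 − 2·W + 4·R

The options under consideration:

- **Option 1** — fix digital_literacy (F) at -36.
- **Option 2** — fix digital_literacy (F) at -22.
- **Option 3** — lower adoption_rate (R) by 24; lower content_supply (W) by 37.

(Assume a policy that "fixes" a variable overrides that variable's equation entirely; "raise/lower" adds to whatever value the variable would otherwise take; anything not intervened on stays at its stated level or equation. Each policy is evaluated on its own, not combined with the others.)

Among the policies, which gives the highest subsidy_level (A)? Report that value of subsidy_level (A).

22813

Option 1 (F := -36):
  Q = 154
  F = -36
  W = 34 − 6·154 − 4·(-36) = -746
  R = -19 + (-36) − 5·(-746) = 3675
  A = 199 − 2·(-746) + 4·3675 = 16391
Option 2 (F := -22):
  Q = 154
  F = -22
  W = 34 − 6·154 − 4·(-22) = -802
  R = -19 + (-22) − 5·(-802) = 3969
  A = 199 − 2·(-802) + 4·3969 = 17679
Option 3 (R − 24, W − 37):
  Q = 154
  F = 26
  W = 34 − 6·154 − 4·26 (−37 from intervention) = -1031
  R = -19 + 26 − 5·(-1031) (−24 from intervention) = 5138
  A = 199 − 2·(-1031) + 4·5138 = 22813
Comparing — Option 1: A=16391, Option 2: A=17679, Option 3: A=22813. Highest is 22813 (Option 3).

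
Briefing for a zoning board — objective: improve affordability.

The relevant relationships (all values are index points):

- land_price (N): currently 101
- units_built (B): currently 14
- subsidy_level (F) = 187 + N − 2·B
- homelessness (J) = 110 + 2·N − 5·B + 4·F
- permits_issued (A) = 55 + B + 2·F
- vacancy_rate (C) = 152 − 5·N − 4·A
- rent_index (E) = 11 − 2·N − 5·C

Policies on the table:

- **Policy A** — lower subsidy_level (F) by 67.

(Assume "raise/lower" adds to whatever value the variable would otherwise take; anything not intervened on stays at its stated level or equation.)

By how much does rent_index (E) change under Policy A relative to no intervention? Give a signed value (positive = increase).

-2680

Baseline:
  N = 101
  B = 14
  F = 187 + 101 − 2·14 = 260
  A = 55 + 14 + 2·260 = 589
  C = 152 − 5·101 − 4·589 = -2709
  E = 11 − 2·101 − 5·(-2709) = 13354
Policy A (F − 67):
  N = 101
  B = 14
  F = 187 + 101 − 2·14 (−67 from intervention) = 193
  A = 55 + 14 + 2·193 = 455
  C = 152 − 5·101 − 4·455 = -2173
  E = 11 − 2·101 − 5·(-2173) = 10674
Change in E: 10674 − 13354 = -2680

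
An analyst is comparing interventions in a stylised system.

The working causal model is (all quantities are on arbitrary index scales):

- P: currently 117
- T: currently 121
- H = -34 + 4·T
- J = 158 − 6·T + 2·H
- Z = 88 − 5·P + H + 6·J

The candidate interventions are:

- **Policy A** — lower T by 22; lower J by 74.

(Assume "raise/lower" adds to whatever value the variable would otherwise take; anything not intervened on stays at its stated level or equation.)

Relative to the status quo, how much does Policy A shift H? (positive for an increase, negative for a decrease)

-88

Baseline:
  T = 121
  H = -34 + 4·121 = 450
Policy A (T − 22, J − 74):
  T = 121 − 22 = 99
  H = -34 + 4·99 = 362
Change in H: 362 − 450 = -88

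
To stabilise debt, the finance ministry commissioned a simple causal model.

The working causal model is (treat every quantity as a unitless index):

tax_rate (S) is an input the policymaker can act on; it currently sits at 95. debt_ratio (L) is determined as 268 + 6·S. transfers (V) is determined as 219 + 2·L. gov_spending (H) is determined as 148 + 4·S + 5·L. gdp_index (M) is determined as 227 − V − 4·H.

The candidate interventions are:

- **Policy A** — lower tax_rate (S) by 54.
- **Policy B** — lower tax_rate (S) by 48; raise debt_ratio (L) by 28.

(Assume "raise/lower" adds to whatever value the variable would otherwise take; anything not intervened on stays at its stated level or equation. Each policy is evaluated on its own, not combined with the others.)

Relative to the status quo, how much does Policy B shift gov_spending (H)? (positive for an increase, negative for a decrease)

-1492

Baseline:
  S = 95
  L = 268 + 6·95 = 838
  H = 148 + 4·95 + 5·838 = 4718
Policy B (S − 48, L + 28):
  S = 95 − 48 = 47
  L = 268 + 6·47 (+28 from intervention) = 578
  H = 148 + 4·47 + 5·578 = 3226
Change in H: 3226 − 4718 = -1492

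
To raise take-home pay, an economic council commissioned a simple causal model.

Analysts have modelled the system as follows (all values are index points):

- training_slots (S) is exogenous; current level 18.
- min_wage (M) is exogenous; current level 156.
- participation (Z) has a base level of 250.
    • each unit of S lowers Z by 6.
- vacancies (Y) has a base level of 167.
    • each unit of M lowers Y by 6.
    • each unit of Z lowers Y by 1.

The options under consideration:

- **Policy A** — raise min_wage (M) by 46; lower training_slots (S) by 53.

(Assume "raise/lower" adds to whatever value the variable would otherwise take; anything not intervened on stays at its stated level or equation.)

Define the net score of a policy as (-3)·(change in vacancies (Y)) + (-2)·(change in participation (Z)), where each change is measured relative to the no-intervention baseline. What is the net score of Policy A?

1146

Baseline:
  S = 18
  M = 156
  Z = 250 − 6·18 = 142
  Y = 167 − 6·156 − 142 = -911
Policy A (M + 46, S − 53):
  S = 18 − 53 = -35
  M = 156 + 46 = 202
  Z = 250 − 6·(-35) = 460
  Y = 167 − 6·202 − 460 = -1505
ΔY = -1505 − (-911) = -594; ΔZ = 460 − 142 = 318
Score = (-3)·(-594) + (-2)·318 = 1146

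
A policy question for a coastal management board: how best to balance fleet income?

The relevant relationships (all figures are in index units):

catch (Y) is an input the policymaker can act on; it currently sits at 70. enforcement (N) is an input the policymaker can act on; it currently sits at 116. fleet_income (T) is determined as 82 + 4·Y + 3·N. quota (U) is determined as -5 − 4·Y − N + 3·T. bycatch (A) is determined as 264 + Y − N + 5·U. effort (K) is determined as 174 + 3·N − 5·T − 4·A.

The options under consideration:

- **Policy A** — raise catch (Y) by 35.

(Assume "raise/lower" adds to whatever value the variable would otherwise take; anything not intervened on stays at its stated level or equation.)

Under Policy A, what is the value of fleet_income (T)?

Policy A (Y + 35):
  Y = 70 + 35 = 105
  N = 116
  T = 82 + 4·105 + 3·116 = 850

850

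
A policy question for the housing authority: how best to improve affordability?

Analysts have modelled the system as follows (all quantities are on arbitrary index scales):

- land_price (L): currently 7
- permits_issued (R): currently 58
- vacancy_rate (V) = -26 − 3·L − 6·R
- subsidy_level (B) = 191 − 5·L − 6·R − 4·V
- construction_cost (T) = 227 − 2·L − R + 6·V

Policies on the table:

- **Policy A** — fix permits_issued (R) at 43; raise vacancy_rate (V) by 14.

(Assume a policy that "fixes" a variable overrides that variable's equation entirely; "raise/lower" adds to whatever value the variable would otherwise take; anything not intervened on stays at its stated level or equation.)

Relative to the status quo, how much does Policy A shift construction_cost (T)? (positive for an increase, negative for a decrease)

639

Baseline:
  L = 7
  R = 58
  V = -26 − 3·7 − 6·58 = -395
  T = 227 − 2·7 − 58 + 6·(-395) = -2215
Policy A (R := 43, V + 14):
  L = 7
  R = 43
  V = -26 − 3·7 − 6·43 (+14 from intervention) = -291
  T = 227 − 2·7 − 43 + 6·(-291) = -1576
Change in T: -1576 − (-2215) = 639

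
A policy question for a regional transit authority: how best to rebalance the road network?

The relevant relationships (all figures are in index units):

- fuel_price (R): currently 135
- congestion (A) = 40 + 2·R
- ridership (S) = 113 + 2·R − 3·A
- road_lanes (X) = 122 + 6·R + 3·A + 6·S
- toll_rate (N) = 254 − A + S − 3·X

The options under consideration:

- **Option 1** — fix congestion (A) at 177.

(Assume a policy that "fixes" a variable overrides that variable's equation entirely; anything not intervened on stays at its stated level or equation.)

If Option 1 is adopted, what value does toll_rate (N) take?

Option 1 (A := 177):
  R = 135
  A = 177
  S = 113 + 2·135 − 3·177 = -148
  X = 122 + 6·135 + 3·177 + 6·(-148) = 575
  N = 254 − 177 + (-148) − 3·575 = -1796

-1796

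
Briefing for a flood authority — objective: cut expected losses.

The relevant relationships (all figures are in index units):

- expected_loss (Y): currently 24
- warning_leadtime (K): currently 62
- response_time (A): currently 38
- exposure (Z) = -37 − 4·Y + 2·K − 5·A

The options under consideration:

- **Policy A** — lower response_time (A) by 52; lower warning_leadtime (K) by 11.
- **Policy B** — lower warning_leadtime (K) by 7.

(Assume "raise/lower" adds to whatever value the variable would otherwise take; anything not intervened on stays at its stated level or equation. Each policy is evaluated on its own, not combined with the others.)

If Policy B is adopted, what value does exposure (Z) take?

-213

Policy B (K − 7):
  Y = 24
  K = 62 − 7 = 55
  A = 38
  Z = -37 − 4·24 + 2·55 − 5·38 = -213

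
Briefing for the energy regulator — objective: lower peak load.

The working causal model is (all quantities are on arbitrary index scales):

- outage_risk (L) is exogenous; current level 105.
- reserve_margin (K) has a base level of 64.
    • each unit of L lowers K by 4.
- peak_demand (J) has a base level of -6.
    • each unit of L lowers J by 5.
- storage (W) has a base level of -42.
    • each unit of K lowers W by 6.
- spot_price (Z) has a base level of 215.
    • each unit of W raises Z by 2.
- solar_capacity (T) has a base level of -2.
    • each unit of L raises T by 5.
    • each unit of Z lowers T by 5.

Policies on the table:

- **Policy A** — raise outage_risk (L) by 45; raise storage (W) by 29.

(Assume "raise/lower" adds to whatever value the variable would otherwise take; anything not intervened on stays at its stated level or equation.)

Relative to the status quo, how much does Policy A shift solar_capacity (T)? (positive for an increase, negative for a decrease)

-10865

Baseline:
  L = 105
  K = 64 − 4·105 = -356
  W = -42 − 6·(-356) = 2094
  Z = 215 + 2·2094 = 4403
  T = -2 + 5·105 − 5·4403 = -21492
Policy A (L + 45, W + 29):
  L = 105 + 45 = 150
  K = 64 − 4·150 = -536
  W = -42 − 6·(-536) (+29 from intervention) = 3203
  Z = 215 + 2·3203 = 6621
  T = -2 + 5·150 − 5·6621 = -32357
Change in T: -32357 − (-21492) = -10865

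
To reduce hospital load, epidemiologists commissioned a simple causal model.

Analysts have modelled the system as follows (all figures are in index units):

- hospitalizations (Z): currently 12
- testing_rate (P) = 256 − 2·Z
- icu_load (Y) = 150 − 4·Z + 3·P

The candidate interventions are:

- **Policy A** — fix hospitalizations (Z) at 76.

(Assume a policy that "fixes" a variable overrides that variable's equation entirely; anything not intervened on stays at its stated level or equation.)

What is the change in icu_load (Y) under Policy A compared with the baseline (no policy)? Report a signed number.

-640

Baseline:
  Z = 12
  P = 256 − 2·12 = 232
  Y = 150 − 4·12 + 3·232 = 798
Policy A (Z := 76):
  Z = 76
  P = 256 − 2·76 = 104
  Y = 150 − 4·76 + 3·104 = 158
Change in Y: 158 − 798 = -640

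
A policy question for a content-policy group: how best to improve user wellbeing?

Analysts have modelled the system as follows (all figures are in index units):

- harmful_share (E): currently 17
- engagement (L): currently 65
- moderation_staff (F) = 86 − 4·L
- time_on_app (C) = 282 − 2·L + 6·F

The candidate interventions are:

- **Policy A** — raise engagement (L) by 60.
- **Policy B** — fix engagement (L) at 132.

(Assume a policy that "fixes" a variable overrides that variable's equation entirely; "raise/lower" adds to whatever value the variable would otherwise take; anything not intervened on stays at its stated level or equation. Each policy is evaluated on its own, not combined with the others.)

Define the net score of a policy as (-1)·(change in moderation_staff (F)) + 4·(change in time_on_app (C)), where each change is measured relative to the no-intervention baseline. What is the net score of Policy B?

-6700

Baseline:
  L = 65
  F = 86 − 4·65 = -174
  C = 282 − 2·65 + 6·(-174) = -892
Policy B (L := 132):
  L = 132
  F = 86 − 4·132 = -442
  C = 282 − 2·132 + 6·(-442) = -2634
ΔF = -442 − (-174) = -268; ΔC = -2634 − (-892) = -1742
Score = (-1)·(-268) + 4·(-1742) = -6700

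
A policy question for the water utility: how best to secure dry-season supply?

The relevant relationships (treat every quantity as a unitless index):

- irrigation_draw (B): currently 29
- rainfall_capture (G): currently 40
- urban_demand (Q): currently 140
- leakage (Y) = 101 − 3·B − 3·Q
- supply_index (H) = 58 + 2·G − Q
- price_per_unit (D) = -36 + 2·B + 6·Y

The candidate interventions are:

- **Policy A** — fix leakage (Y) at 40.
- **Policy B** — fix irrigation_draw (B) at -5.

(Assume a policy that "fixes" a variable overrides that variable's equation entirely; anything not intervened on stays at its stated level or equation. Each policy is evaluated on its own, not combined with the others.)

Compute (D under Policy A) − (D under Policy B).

2132

Policy A (Y := 40):
  B = 29
  Q = 140
  Y = 40
  D = -36 + 2·29 + 6·40 = 262
Policy B (B := -5):
  B = -5
  Q = 140
  Y = 101 − 3·(-5) − 3·140 = -304
  D = -36 + 2·(-5) + 6·(-304) = -1870
D: 262 − (-1870) = 2132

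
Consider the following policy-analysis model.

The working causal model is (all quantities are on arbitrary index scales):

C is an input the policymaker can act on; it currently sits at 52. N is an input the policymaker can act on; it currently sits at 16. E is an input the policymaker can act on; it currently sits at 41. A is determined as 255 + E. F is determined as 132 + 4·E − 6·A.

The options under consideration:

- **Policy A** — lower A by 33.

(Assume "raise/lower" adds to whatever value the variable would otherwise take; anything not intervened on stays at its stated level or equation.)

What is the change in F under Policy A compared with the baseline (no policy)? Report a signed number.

Baseline:
  E = 41
  A = 255 + 41 = 296
  F = 132 + 4·41 − 6·296 = -1480
Policy A (A − 33):
  E = 41
  A = 255 + 41 (−33 from intervention) = 263
  F = 132 + 4·41 − 6·263 = -1282
Change in F: -1282 − (-1480) = 198

198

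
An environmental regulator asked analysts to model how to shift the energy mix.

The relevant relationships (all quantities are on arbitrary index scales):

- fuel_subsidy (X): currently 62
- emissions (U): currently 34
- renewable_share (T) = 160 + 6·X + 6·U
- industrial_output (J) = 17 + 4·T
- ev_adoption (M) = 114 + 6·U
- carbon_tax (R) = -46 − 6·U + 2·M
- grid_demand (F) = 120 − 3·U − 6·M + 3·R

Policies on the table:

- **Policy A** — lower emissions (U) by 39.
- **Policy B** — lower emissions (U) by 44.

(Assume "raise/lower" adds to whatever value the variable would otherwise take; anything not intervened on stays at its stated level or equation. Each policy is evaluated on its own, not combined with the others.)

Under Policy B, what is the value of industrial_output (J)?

Policy B (U − 44):
  X = 62
  U = 34 − 44 = -10
  T = 160 + 6·62 + 6·(-10) = 472
  J = 17 + 4·472 = 1905

1905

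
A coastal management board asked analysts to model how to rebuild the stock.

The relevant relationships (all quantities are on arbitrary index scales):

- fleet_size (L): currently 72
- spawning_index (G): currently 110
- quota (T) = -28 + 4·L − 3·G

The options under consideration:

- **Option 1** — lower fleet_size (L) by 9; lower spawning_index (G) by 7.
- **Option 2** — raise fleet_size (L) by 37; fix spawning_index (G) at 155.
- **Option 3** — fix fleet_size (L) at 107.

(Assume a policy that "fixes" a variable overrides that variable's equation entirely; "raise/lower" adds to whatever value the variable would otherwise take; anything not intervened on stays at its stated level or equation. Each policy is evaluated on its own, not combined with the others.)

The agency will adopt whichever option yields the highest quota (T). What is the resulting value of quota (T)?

Option 1 (L − 9, G − 7):
  L = 72 − 9 = 63
  G = 110 − 7 = 103
  T = -28 + 4·63 − 3·103 = -85
Option 2 (L + 37, G := 155):
  L = 72 + 37 = 109
  G = 155
  T = -28 + 4·109 − 3·155 = -57
Option 3 (L := 107):
  L = 107
  G = 110
  T = -28 + 4·107 − 3·110 = 70
Comparing — Option 1: T=-85, Option 2: T=-57, Option 3: T=70. Highest is 70 (Option 3).

70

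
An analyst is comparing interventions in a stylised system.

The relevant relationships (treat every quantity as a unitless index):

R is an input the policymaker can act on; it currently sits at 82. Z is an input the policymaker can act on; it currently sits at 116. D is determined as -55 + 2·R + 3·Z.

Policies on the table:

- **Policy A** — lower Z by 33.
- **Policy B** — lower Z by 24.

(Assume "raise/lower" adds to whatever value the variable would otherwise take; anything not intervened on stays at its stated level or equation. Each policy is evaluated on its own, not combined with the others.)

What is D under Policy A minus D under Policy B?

Policy A (Z − 33):
  R = 82
  Z = 116 − 33 = 83
  D = -55 + 2·82 + 3·83 = 358
Policy B (Z − 24):
  R = 82
  Z = 116 − 24 = 92
  D = -55 + 2·82 + 3·92 = 385
D: 358 − 385 = -27

-27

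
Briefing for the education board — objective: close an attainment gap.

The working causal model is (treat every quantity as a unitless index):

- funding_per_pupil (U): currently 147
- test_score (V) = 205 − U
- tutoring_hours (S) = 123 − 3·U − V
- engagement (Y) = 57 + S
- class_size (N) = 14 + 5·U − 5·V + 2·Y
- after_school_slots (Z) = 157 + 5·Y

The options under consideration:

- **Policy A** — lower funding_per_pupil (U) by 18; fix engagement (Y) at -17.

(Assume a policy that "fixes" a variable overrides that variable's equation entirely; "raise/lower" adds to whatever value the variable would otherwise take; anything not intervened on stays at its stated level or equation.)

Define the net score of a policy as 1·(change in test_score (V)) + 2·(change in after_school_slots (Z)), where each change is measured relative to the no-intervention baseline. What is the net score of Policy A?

Baseline:
  U = 147
  V = 205 − 147 = 58
  S = 123 − 3·147 − 58 = -376
  Y = 57 + (-376) = -319
  Z = 157 + 5·(-319) = -1438
Policy A (U − 18, Y := -17):
  U = 147 − 18 = 129
  V = 205 − 129 = 76
  S = 123 − 3·129 − 76 = -340
  Y = -17
  Z = 157 + 5·(-17) = 72
ΔV = 76 − 58 = 18; ΔZ = 72 − (-1438) = 1510
Score = 1·18 + 2·1510 = 3038

3038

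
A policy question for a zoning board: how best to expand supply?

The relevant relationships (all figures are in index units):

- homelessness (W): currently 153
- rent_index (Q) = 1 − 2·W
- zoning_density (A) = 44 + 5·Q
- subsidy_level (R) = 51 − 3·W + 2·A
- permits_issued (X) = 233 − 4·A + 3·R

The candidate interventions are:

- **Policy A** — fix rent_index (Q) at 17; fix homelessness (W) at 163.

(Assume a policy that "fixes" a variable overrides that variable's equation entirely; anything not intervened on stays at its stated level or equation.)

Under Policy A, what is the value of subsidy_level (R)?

-180

Policy A (Q := 17, W := 163):
  W = 163
  Q = 17
  A = 44 + 5·17 = 129
  R = 51 − 3·163 + 2·129 = -180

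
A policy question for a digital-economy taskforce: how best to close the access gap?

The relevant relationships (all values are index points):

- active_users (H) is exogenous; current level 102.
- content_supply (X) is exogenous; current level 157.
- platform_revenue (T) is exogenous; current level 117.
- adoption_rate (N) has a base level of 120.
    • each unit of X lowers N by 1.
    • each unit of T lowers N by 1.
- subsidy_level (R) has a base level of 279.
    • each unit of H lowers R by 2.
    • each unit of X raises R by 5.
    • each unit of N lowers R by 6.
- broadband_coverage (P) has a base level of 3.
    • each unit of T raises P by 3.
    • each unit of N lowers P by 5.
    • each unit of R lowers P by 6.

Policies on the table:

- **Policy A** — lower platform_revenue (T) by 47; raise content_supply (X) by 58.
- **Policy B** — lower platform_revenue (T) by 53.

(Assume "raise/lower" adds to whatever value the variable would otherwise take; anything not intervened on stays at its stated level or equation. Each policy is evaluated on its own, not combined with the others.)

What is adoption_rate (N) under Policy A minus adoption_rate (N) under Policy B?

-64

Policy A (T − 47, X + 58):
  X = 157 + 58 = 215
  T = 117 − 47 = 70
  N = 120 − 215 − 70 = -165
Policy B (T − 53):
  X = 157
  T = 117 − 53 = 64
  N = 120 − 157 − 64 = -101
N: -165 − (-101) = -64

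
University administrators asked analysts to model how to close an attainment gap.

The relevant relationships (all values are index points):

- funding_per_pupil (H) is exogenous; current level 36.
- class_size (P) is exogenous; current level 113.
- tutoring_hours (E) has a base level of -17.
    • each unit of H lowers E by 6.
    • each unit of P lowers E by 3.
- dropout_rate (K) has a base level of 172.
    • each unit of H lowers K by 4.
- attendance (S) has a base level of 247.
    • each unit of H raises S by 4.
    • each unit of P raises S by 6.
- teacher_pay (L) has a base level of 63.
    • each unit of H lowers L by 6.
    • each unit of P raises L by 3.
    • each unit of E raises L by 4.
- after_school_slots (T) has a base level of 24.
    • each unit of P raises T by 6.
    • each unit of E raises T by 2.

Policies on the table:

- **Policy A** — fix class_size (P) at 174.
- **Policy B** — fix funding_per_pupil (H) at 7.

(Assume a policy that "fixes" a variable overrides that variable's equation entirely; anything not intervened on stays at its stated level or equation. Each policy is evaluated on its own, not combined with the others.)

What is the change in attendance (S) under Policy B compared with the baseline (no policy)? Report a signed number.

-116

Baseline:
  H = 36
  P = 113
  S = 247 + 4·36 + 6·113 = 1069
Policy B (H := 7):
  H = 7
  P = 113
  S = 247 + 4·7 + 6·113 = 953
Change in S: 953 − 1069 = -116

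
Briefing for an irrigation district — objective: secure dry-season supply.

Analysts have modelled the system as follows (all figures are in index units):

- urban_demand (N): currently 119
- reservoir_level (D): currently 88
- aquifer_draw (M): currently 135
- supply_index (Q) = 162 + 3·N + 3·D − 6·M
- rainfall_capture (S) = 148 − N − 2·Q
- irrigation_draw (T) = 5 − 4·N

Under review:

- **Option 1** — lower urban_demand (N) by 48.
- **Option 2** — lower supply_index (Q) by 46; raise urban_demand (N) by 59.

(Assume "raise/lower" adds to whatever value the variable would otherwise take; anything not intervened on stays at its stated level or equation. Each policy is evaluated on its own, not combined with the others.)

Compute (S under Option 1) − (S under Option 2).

657

Option 1 (N − 48):
  N = 119 − 48 = 71
  D = 88
  M = 135
  Q = 162 + 3·71 + 3·88 − 6·135 = -171
  S = 148 − 71 − 2·(-171) = 419
Option 2 (Q − 46, N + 59):
  N = 119 + 59 = 178
  D = 88
  M = 135
  Q = 162 + 3·178 + 3·88 − 6·135 (−46 from intervention) = 104
  S = 148 − 178 − 2·104 = -238
S: 419 − (-238) = 657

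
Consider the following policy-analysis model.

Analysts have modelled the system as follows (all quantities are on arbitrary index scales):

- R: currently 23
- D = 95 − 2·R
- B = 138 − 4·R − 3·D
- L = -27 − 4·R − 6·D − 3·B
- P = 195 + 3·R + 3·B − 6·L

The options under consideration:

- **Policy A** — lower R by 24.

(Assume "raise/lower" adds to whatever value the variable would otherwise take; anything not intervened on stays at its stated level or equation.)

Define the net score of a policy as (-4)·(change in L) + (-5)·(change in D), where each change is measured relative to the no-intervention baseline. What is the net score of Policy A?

-48

Baseline:
  R = 23
  D = 95 − 2·23 = 49
  B = 138 − 4·23 − 3·49 = -101
  L = -27 − 4·23 − 6·49 − 3·(-101) = -110
Policy A (R − 24):
  R = 23 − 24 = -1
  D = 95 − 2·(-1) = 97
  B = 138 − 4·(-1) − 3·97 = -149
  L = -27 − 4·(-1) − 6·97 − 3·(-149) = -158
ΔL = -158 − (-110) = -48; ΔD = 97 − 49 = 48
Score = (-4)·(-48) + (-5)·48 = -48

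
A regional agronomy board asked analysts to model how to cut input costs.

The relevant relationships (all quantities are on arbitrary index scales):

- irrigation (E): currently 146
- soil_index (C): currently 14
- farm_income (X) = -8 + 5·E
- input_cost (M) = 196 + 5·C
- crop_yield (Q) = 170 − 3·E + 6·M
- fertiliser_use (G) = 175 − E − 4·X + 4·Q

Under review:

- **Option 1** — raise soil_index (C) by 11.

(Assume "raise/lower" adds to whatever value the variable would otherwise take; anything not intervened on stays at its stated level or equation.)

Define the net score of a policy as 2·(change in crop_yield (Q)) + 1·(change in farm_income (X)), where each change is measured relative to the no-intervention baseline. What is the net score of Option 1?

660

Baseline:
  E = 146
  C = 14
  X = -8 + 5·146 = 722
  M = 196 + 5·14 = 266
  Q = 170 − 3·146 + 6·266 = 1328
Option 1 (C + 11):
  E = 146
  C = 14 + 11 = 25
  X = -8 + 5·146 = 722
  M = 196 + 5·25 = 321
  Q = 170 − 3·146 + 6·321 = 1658
ΔQ = 1658 − 1328 = 330; ΔX = 722 − 722 = 0
Score = 2·330 + 1·0 = 660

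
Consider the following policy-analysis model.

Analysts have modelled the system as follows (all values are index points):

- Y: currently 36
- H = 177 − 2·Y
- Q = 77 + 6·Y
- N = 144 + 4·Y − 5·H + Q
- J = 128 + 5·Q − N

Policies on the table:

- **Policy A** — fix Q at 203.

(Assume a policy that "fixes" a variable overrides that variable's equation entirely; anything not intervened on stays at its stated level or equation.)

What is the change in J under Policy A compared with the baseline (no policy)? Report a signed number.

Baseline:
  Y = 36
  H = 177 − 2·36 = 105
  Q = 77 + 6·36 = 293
  N = 144 + 4·36 − 5·105 + 293 = 56
  J = 128 + 5·293 − 56 = 1537
Policy A (Q := 203):
  Y = 36
  H = 177 − 2·36 = 105
  Q = 203
  N = 144 + 4·36 − 5·105 + 203 = -34
  J = 128 + 5·203 − (-34) = 1177
Change in J: 1177 − 1537 = -360

-360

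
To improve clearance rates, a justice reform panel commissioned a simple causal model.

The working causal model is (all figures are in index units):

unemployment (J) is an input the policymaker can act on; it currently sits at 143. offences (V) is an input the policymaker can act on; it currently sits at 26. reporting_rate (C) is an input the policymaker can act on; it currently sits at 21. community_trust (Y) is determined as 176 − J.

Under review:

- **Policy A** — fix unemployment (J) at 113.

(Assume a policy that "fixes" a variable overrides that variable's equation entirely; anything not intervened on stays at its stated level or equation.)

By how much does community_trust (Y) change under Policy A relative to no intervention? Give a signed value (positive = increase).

Baseline:
  J = 143
  Y = 176 − 143 = 33
Policy A (J := 113):
  J = 113
  Y = 176 − 113 = 63
Change in Y: 63 − 33 = 30

30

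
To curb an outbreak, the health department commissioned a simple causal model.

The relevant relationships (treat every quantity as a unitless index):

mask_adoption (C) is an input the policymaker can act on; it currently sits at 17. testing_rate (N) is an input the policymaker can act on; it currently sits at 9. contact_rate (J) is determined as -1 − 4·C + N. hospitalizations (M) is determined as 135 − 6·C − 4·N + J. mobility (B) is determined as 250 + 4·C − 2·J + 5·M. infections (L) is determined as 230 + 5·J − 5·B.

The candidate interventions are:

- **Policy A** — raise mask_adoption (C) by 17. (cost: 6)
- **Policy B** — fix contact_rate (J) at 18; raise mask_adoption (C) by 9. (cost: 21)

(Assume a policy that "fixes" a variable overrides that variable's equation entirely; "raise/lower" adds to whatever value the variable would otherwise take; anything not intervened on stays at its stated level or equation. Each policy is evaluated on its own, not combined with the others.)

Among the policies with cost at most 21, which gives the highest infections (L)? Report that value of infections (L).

Policy A (C + 17):
  C = 17 + 17 = 34
  N = 9
  J = -1 − 4·34 + 9 = -128
  M = 135 − 6·34 − 4·9 + (-128) = -233
  B = 250 + 4·34 − 2·(-128) + 5·(-233) = -523
  L = 230 + 5·(-128) − 5·(-523) = 2205
Policy B (J := 18, C + 9):
  C = 17 + 9 = 26
  N = 9
  J = 18
  M = 135 − 6·26 − 4·9 + 18 = -39
  B = 250 + 4·26 − 2·18 + 5·(-39) = 123
  L = 230 + 5·18 − 5·123 = -295
Comparing — Policy A: L=2205, Policy B: L=-295. Highest is 2205 (Policy A).

2205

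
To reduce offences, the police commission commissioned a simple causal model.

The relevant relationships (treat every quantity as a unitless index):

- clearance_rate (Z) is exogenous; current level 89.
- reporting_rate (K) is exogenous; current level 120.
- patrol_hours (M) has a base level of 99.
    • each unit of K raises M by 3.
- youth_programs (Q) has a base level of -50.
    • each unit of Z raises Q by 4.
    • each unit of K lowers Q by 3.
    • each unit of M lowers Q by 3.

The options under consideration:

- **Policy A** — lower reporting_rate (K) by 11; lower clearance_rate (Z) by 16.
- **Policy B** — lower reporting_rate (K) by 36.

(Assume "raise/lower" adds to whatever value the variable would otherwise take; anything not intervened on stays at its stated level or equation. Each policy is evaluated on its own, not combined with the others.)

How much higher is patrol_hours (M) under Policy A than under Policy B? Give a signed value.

Policy A (K − 11, Z − 16):
  K = 120 − 11 = 109
  M = 99 + 3·109 = 426
Policy B (K − 36):
  K = 120 − 36 = 84
  M = 99 + 3·84 = 351
M: 426 − 351 = 75

75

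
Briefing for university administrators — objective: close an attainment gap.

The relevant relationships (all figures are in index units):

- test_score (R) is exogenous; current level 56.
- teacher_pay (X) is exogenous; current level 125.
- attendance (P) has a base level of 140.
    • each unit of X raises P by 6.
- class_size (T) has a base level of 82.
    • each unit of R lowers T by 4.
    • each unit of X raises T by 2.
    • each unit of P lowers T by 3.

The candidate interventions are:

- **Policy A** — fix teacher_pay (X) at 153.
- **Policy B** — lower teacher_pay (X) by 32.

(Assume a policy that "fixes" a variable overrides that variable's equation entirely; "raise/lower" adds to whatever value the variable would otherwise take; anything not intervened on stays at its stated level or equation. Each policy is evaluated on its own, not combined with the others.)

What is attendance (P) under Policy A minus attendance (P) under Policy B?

Policy A (X := 153):
  X = 153
  P = 140 + 6·153 = 1058
Policy B (X − 32):
  X = 125 − 32 = 93
  P = 140 + 6·93 = 698
P: 1058 − 698 = 360

360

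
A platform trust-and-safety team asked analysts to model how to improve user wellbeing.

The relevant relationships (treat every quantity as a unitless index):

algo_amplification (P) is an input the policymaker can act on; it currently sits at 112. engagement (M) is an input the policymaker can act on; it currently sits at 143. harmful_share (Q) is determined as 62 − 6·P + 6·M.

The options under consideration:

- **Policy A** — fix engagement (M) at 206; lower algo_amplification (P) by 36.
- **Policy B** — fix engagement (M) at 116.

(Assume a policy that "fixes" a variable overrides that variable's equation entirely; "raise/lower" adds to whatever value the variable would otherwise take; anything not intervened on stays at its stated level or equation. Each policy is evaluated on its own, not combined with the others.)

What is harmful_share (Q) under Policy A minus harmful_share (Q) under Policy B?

Policy A (M := 206, P − 36):
  P = 112 − 36 = 76
  M = 206
  Q = 62 − 6·76 + 6·206 = 842
Policy B (M := 116):
  P = 112
  M = 116
  Q = 62 − 6·112 + 6·116 = 86
Q: 842 − 86 = 756

756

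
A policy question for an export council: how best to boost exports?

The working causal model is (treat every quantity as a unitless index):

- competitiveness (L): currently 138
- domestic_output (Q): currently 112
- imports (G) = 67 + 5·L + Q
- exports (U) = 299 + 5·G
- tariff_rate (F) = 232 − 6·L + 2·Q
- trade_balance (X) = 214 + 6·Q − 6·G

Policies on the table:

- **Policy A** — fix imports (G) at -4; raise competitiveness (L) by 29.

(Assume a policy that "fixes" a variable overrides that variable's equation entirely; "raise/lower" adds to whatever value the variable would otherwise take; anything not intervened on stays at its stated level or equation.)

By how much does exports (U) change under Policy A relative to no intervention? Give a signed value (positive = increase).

Baseline:
  L = 138
  Q = 112
  G = 67 + 5·138 + 112 = 869
  U = 299 + 5·869 = 4644
Policy A (G := -4, L + 29):
  L = 138 + 29 = 167
  Q = 112
  G = -4
  U = 299 + 5·(-4) = 279
Change in U: 279 − 4644 = -4365

-4365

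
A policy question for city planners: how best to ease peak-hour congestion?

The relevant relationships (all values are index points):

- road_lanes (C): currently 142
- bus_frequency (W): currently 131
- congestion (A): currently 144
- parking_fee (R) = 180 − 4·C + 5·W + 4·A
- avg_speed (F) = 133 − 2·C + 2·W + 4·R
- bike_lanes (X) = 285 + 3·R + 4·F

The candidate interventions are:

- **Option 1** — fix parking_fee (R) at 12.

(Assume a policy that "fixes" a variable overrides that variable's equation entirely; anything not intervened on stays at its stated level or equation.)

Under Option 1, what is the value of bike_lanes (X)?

Option 1 (R := 12):
  C = 142
  W = 131
  A = 144
  R = 12
  F = 133 − 2·142 + 2·131 + 4·12 = 159
  X = 285 + 3·12 + 4·159 = 957

957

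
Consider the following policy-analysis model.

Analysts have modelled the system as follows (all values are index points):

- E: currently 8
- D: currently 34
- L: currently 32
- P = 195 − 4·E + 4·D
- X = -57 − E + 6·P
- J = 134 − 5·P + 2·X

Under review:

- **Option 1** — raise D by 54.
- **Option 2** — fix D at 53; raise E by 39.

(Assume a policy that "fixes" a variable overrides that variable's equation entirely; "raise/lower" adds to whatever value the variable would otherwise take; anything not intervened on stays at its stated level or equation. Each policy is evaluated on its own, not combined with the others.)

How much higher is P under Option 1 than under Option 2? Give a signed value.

296

Option 1 (D + 54):
  E = 8
  D = 34 + 54 = 88
  P = 195 − 4·8 + 4·88 = 515
Option 2 (D := 53, E + 39):
  E = 8 + 39 = 47
  D = 53
  P = 195 − 4·47 + 4·53 = 219
P: 515 − 219 = 296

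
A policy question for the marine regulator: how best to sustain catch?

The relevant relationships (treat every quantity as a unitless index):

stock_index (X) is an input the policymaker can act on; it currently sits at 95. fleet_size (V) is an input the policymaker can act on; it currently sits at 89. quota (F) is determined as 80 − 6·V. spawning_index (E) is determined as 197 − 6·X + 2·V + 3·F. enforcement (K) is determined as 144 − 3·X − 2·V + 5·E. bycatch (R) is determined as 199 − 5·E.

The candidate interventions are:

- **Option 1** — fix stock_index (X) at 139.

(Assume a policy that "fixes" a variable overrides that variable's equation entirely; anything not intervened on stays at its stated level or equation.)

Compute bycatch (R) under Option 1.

Option 1 (X := 139):
  X = 139
  V = 89
  F = 80 − 6·89 = -454
  E = 197 − 6·139 + 2·89 + 3·(-454) = -1821
  R = 199 − 5·(-1821) = 9304

9304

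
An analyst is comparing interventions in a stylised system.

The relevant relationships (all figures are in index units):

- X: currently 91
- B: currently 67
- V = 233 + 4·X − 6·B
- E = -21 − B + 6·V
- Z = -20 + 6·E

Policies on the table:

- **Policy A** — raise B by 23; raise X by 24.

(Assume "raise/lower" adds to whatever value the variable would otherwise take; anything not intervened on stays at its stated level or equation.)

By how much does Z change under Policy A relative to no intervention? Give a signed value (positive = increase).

Baseline:
  X = 91
  B = 67
  V = 233 + 4·91 − 6·67 = 195
  E = -21 − 67 + 6·195 = 1082
  Z = -20 + 6·1082 = 6472
Policy A (B + 23, X + 24):
  X = 91 + 24 = 115
  B = 67 + 23 = 90
  V = 233 + 4·115 − 6·90 = 153
  E = -21 − 90 + 6·153 = 807
  Z = -20 + 6·807 = 4822
Change in Z: 4822 − 6472 = -1650

-1650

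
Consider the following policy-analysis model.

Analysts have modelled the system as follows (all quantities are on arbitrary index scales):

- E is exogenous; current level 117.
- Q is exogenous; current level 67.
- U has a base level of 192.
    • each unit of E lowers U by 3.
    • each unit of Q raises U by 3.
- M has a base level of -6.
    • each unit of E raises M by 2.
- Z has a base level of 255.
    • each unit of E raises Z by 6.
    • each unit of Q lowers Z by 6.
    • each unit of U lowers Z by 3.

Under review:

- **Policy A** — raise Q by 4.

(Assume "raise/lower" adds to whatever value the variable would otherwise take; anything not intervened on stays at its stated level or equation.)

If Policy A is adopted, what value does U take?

Policy A (Q + 4):
  E = 117
  Q = 67 + 4 = 71
  U = 192 − 3·117 + 3·71 = 54

54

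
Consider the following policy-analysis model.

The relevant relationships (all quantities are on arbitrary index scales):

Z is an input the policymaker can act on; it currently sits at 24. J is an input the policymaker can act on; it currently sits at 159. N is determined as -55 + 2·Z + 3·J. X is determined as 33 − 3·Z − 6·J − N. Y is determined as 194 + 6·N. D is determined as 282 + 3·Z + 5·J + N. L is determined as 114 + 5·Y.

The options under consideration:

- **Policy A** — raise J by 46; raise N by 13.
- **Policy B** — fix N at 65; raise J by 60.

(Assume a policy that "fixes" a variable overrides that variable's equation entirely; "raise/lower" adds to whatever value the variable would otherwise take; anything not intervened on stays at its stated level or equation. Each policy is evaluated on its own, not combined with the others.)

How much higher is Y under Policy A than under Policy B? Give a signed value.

3336

Policy A (J + 46, N + 13):
  Z = 24
  J = 159 + 46 = 205
  N = -55 + 2·24 + 3·205 (+13 from intervention) = 621
  Y = 194 + 6·621 = 3920
Policy B (N := 65, J + 60):
  Z = 24
  J = 159 + 60 = 219
  N = 65
  Y = 194 + 6·65 = 584
Y: 3920 − 584 = 3336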